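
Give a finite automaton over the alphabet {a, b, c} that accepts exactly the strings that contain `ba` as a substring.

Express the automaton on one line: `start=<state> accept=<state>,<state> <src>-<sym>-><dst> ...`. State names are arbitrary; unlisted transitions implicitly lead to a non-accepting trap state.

Track how much of `ba` has been matched so far: state S0 is no progress, S2 is the absorbing accept state reached once `ba` has occurred. Intermediate states record partial matches; on a mismatch, fall back to the longest reusable overlap.
A 3-state machine:
        a   b   c  
>  S0   S0  S1  S0 
   S1   S2  S1  S0 
 * S2   S2  S2  S2 
(> = start, * = accepting)

start=S0 accept=S2 S0-a->S0 S0-b->S1 S0-c->S0 S1-a->S2 S1-b->S1 S1-c->S0 S2-a->S2 S2-b->S2 S2-c->S2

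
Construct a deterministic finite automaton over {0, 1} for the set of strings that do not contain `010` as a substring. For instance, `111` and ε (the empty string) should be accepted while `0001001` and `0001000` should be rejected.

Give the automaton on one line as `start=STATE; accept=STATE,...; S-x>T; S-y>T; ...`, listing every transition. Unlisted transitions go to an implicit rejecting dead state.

start=A; accept=A,B,C; A-0>B; A-1>A; B-0>B; B-1>C; C-0>D; C-1>A; D-0>D; D-1>D

This is the complement of 'contains `010`'. Use the same substring-matching states — A through D holding how much of `010` has just been matched — but flip the accepting set: everything except the trap D accepts.
4 states suffice.
       0  1 
>* A   B  A 
 * B   B  C 
 * C   D  A 
   D   D  D 
(> = start, * = accepting)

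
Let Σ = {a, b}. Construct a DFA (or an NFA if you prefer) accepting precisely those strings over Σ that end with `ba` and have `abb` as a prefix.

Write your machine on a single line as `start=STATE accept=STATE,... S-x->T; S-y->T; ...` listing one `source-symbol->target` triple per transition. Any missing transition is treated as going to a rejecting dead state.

Run two small machines in parallel and take their product. One (3 states) tracks how much of the suffix `ba` has currently been matched; the other (5 states) tracks whether the input so far still matches the prefix `abb`. Each combined state is a pair, one component from each; accept when both components accept. After merging equivalent states the machine shrinks.
A 7-state machine:
        a   b  
>  s0   s1  s2 
   s1   s2  s3 
   s2   s2  s2 
   s3   s2  s4 
   s4   s5  s4 
 * s5   s6  s4 
   s6   s6  s4 
(> = start, * = accepting)

start=s0; accept=s5; s0-a->s1; s0-b->s2; s1-a->s2; s1-b->s3; s2-a->s2; s2-b->s2; s3-a->s2; s3-b->s4; s4-a->s5; s4-b->s4; s5-a->s6; s5-b->s4; s6-a->s6; s6-b->s4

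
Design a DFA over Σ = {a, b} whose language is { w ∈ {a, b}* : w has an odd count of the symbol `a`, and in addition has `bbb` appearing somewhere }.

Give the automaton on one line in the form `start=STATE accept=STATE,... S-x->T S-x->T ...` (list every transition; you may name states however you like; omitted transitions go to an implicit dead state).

Run two small machines in parallel and take their product. One (2 states) tracks the count of `a`s modulo 2; the other (4 states) tracks whether and how much of `bbb` has been seen. Each combined state is a pair, one component from each; accept when both components accept.
        a   b  
>  s0   s1  s2 
   s1   s0  s3 
   s2   s1  s4 
   s3   s0  s5 
   s4   s1  s6 
   s5   s0  s7 
   s6   s7  s6 
 * s7   s6  s7 
(> = start, * = accepting)

start=s0 accept=s7 s0-a->s1 s0-b->s2 s1-a->s0 s1-b->s3 s2-a->s1 s2-b->s4 s3-a->s0 s3-b->s5 s4-a->s1 s4-b->s6 s5-a->s0 s5-b->s7 s6-a->s7 s6-b->s6 s7-a->s6 s7-b->s7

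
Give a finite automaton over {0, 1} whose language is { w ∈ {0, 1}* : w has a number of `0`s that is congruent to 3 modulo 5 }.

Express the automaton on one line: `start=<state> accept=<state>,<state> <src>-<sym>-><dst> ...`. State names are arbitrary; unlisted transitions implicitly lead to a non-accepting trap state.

The only thing that matters is how many `0`s have appeared, reduced mod 5. Use one state per residue: s0 for 0, …, s4 for 4. Reading `0` moves to the next residue; anything else stays put. s3 is accepting.
With 5 states:
        0   1  
>  s0   s1  s0 
   s1   s2  s1 
   s2   s3  s2 
 * s3   s4  s3 
   s4   s0  s4 
(> = start, * = accepting)

start=s0 accept=s3 s0-0->s1 s0-1->s0 s1-0->s2 s1-1->s1 s2-0->s3 s2-1->s2 s3-0->s4 s3-1->s3 s4-0->s0 s4-1->s4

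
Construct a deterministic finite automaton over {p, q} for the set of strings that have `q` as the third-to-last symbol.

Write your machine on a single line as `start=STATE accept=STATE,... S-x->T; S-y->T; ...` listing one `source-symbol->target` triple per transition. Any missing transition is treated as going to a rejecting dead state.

start=s0; accept=s11,s12,s13,s14; s0-p->s1; s0-q->s2; s1-p->s3; s1-q->s4; s2-p->s5; s2-q->s6; s3-p->s7; s3-q->s8; s4-p->s9; s4-q->s10; s5-p->s11; s5-q->s12; s6-p->s13; s6-q->s14; s7-p->s7; s7-q->s8; s8-p->s9; s8-q->s10; s9-p->s11; s9-q->s12; s10-p->s13; s10-q->s14; s11-p->s7; s11-q->s8; s12-p->s9; s12-q->s10; s13-p->s11; s13-q->s12; s14-p->s13; s14-q->s14

A DFA must remember the last 3 symbols (since which symbol is third-to-last isn't known until the input ends). Use one state per possible window of the last ≤3 symbols; accept from those whose window starts with `q`.
15 states suffice.
          p    q  
>  s0     s1   s2 
   s1     s3   s4 
   s2     s5   s6 
   s3     s7   s8 
   s4     s9  s10 
   s5    s11  s12 
   s6    s13  s14 
   s7     s7   s8 
   s8     s9  s10 
   s9    s11  s12 
   s10   s13  s14 
 * s11    s7   s8 
 * s12    s9  s10 
 * s13   s11  s12 
 * s14   s13  s14 
(> = start, * = accepting)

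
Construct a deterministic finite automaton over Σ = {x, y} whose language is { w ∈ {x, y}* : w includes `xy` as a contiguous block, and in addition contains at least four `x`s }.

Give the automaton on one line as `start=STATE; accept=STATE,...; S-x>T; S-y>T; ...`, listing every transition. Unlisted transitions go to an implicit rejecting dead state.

Build one automaton per condition and run them in lockstep. The first has 3 states tracking whether and how much of `xy` has been seen; the second has 6 states tracking the count of `x`s, saturating at 5. A product state is a pair (one from each), accepting exactly when both do. Equivalent product states are then merged.
9 states suffice.
        x   y  
>  q0   q1  q0 
   q1   q2  q3 
   q2   q4  q5 
   q3   q5  q3 
   q4   q6  q7 
   q5   q7  q5 
   q6   q6  q8 
   q7   q8  q7 
 * q8   q8  q8 
(> = start, * = accepting)

start=q0; accept=q8; q0-x>q1; q0-y>q0; q1-x>q2; q1-y>q3; q2-x>q4; q2-y>q5; q3-x>q5; q3-y>q3; q4-x>q6; q4-y>q7; q5-x>q7; q5-y>q5; q6-x>q6; q6-y>q8; q7-x>q8; q7-y>q7; q8-x>q8; q8-y>q8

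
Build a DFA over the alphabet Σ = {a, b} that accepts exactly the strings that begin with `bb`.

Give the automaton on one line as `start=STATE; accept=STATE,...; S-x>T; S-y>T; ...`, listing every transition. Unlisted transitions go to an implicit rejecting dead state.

start=q0; accept=q2; q0-a>q3; q0-b>q1; q1-a>q3; q1-b>q2; q2-a>q2; q2-b>q2; q3-a>q3; q3-b>q3

Walk along `bb` while the input agrees: from q0 take `b` to q1, and so on. Any deviation drops to the rejecting sink q3. Once q2 is reached the prefix is confirmed and every continuation is accepted.
        a   b  
>  q0   q3  q1 
   q1   q3  q2 
 * q2   q2  q2 
   q3   q3  q3 
(> = start, * = accepting)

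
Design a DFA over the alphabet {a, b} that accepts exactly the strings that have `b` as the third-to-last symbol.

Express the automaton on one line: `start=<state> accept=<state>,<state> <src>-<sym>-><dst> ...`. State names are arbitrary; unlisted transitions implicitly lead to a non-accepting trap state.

start=q0 accept=q11,q12,q13,q14 q0-a->q1 q0-b->q2 q1-a->q3 q1-b->q4 q2-a->q5 q2-b->q6 q3-a->q7 q3-b->q8 q4-a->q9 q4-b->q10 q5-a->q11 q5-b->q12 q6-a->q13 q6-b->q14 q7-a->q7 q7-b->q8 q8-a->q9 q8-b->q10 q9-a->q11 q9-b->q12 q10-a->q13 q10-b->q14 q11-a->q7 q11-b->q8 q12-a->q9 q12-b->q10 q13-a->q11 q13-b->q12 q14-a->q13 q14-b->q14

A DFA must remember the last 3 symbols (since which symbol is third-to-last isn't known until the input ends). Use one state per possible window of the last ≤3 symbols; accept from those whose window starts with `b`.
A 15-state machine:
          a    b  
>  q0     q1   q2 
   q1     q3   q4 
   q2     q5   q6 
   q3     q7   q8 
   q4     q9  q10 
   q5    q11  q12 
   q6    q13  q14 
   q7     q7   q8 
   q8     q9  q10 
   q9    q11  q12 
   q10   q13  q14 
 * q11    q7   q8 
 * q12    q9  q10 
 * q13   q11  q12 
 * q14   q13  q14 
(> = start, * = accepting)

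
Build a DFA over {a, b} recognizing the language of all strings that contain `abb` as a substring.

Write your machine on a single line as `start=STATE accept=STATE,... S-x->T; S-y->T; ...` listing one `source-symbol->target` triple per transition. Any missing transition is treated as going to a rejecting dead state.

States s0..s2 record the length of the longest prefix of `abb` that matches the current input suffix. Reaching s3 means `abb` has been seen, and we stay there forever. Accept from s3.
        a   b  
>  s0   s1  s0 
   s1   s1  s2 
   s2   s1  s3 
 * s3   s3  s3 
(> = start, * = accepting)

start=s0; accept=s3; s0-a->s1; s0-b->s0; s1-a->s1; s1-b->s2; s2-a->s1; s2-b->s3; s3-a->s3; s3-b->s3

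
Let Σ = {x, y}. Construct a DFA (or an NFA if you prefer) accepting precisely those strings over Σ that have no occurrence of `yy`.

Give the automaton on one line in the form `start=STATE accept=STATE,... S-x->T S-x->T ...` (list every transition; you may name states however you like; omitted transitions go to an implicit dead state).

start=s0 accept=s0,s1 s0-x->s0 s0-y->s1 s1-x->s0 s1-y->s2 s2-x->s2 s2-y->s2

Track partial matches of the forbidden pattern `yy`. State s2 is a dead state reached once `yy` has occurred; every other state accepts. s0 means no part of `yy` is currently matched.
        x   y  
>* s0   s0  s1 
 * s1   s0  s2 
   s2   s2  s2 
(> = start, * = accepting)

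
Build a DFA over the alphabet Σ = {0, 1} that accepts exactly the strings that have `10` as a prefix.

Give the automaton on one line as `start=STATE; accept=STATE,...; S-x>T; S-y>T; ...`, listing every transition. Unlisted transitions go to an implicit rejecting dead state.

start=q0; accept=q2; q0-0>q3; q0-1>q1; q1-0>q2; q1-1>q3; q2-0>q2; q2-1>q2; q3-0>q3; q3-1>q3

Check the first 2 symbols one by one: q0 through q1 record how many have matched `10` so far; any wrong symbol goes to the dead state q3. After all 2 match we enter the accepting sink q2.
4 states suffice.
        0   1  
>  q0   q3  q1 
   q1   q2  q3 
 * q2   q2  q2 
   q3   q3  q3 
(> = start, * = accepting)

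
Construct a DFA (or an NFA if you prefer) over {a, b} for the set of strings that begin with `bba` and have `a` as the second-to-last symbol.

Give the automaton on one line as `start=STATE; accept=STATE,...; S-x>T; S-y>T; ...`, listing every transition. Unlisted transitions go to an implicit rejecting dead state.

start=q0; accept=q5,q6; q0-a>q1; q0-b>q2; q1-a>q1; q1-b>q1; q2-a>q1; q2-b>q3; q3-a>q4; q3-b>q1; q4-a>q5; q4-b>q6; q5-a>q5; q5-b>q6; q6-a>q4; q6-b>q7; q7-a>q4; q7-b>q7

Build one automaton per condition and run them in lockstep. One (5 states) tracks whether the input so far still matches the prefix `bba`; the other (7 states) tracks the last 2 symbols read. Each combined state is a pair, one component from each; accept when both components accept. Equivalent product states are then merged.
An 8-state machine:
        a   b  
>  q0   q1  q2 
   q1   q1  q1 
   q2   q1  q3 
   q3   q4  q1 
   q4   q5  q6 
 * q5   q5  q6 
 * q6   q4  q7 
   q7   q4  q7 
(> = start, * = accepting)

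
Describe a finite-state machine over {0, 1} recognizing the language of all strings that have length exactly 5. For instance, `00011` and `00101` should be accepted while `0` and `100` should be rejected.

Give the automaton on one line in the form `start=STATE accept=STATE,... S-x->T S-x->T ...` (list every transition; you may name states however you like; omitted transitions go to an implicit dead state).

Count input length up to 6: every symbol moves from A toward G, which means 'more than 5' and absorbs. Accept from {F}.
A 7-state machine:
       0  1 
>  A   B  B 
   B   C  C 
   C   D  D 
   D   E  E 
   E   F  F 
 * F   G  G 
   G   G  G 
(> = start, * = accepting)

start=A accept=F A-0->B A-1->B B-0->C B-1->C C-0->D C-1->D D-0->E D-1->E E-0->F E-1->F F-0->G F-1->G G-0->G G-1->G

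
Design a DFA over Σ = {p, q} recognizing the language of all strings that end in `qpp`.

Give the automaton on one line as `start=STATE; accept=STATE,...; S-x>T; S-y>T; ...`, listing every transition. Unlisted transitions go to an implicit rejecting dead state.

Remember how much of `qpp` the current input suffix matches. State S0 means no match yet; S1 means the last symbol is `q`; S2 means the last 2 symbols are `qp`; S3 means the last 3 symbols are `qpp`. Only S3 accepts. On a mismatch, fall back to the longest proper suffix that is still a prefix of `qpp`.
With 4 states:
        p   q  
>  S0   S0  S1 
   S1   S2  S1 
   S2   S3  S1 
 * S3   S0  S1 
(> = start, * = accepting)

start=S0; accept=S3; S0-p>S0; S0-q>S1; S1-p>S2; S1-q>S1; S2-p>S3; S2-q>S1; S3-p>S0; S3-q>S1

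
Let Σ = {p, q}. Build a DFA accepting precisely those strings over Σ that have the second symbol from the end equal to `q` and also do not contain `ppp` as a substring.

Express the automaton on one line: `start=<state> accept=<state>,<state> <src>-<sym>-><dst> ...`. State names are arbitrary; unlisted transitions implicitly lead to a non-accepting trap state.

start=s0 accept=s5,s6 s0-p->s1 s0-q->s2 s1-p->s3 s1-q->s4 s2-p->s5 s2-q->s6 s3-p->s7 s3-q->s4 s4-p->s5 s4-q->s6 s5-p->s3 s5-q->s4 s6-p->s5 s6-q->s6 s7-p->s7 s7-q->s8 s8-p->s9 s8-q->s10 s9-p->s7 s9-q->s8 s10-p->s9 s10-q->s10

Build one automaton per condition and run them in lockstep. The first has 7 states tracking the last 2 symbols read; the second has 4 states tracking partial matches of the forbidden pattern `ppp`. A product state is a pair (one from each), accepting exactly when both do.
11 states suffice.
          p    q  
>  s0     s1   s2 
   s1     s3   s4 
   s2     s5   s6 
   s3     s7   s4 
   s4     s5   s6 
 * s5     s3   s4 
 * s6     s5   s6 
   s7     s7   s8 
   s8     s9  s10 
   s9     s7   s8 
   s10    s9  s10 
(> = start, * = accepting)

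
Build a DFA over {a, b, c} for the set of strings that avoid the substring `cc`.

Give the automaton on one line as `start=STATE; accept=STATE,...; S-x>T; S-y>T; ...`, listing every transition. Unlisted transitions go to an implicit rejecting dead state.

start=q0; accept=q0,q1; q0-a>q0; q0-b>q0; q0-c>q1; q1-a>q0; q1-b>q0; q1-c>q2; q2-a>q2; q2-b>q2; q2-c>q2

This is the complement of 'contains `cc`'. Use the same substring-matching states — q0 through q2 holding how much of `cc` has just been matched — but flip the accepting set: everything except the trap q2 accepts.
        a   b   c  
>* q0   q0  q0  q1 
 * q1   q0  q0  q2 
   q2   q2  q2  q2 
(> = start, * = accepting)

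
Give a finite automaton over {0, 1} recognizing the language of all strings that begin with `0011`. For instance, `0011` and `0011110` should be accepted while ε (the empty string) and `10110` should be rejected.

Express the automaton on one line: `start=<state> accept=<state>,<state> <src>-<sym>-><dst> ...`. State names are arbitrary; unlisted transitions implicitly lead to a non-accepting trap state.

start=q0 accept=q4 q0-0->q1 q0-1->q5 q1-0->q2 q1-1->q5 q2-0->q5 q2-1->q3 q3-0->q5 q3-1->q4 q4-0->q4 q4-1->q4 q5-0->q5 q5-1->q5

Check the first 4 symbols one by one: q0 through q3 record how many have matched `0011` so far; any wrong symbol goes to the dead state q5. After all 4 match we enter the accepting sink q4.
6 states suffice.
        0   1  
>  q0   q1  q5 
   q1   q2  q5 
   q2   q5  q3 
   q3   q5  q4 
 * q4   q4  q4 
   q5   q5  q5 
(> = start, * = accepting)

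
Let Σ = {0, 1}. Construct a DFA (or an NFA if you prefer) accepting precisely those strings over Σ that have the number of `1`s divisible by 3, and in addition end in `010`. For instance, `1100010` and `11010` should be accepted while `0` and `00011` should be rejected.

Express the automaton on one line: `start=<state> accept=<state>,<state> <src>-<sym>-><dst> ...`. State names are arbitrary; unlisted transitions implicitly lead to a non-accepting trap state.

Build one automaton per condition and run them in lockstep. One (3 states) tracks the count of `1`s modulo 3; the other (4 states) tracks how much of the suffix `010` has currently been matched. Each combined state is a pair, one component from each; accept when both components accept.
          0    1  
>  q0     q1   q2 
   q1     q1   q3 
   q2     q4   q5 
   q3     q6   q5 
   q4     q4   q7 
   q5     q8   q0 
   q6     q4   q7 
   q7     q9   q0 
   q8     q8  q10 
   q9     q8  q10 
   q10   q11   q2 
 * q11    q1   q3 
(> = start, * = accepting)

start=q0 accept=q11 q0-0->q1 q0-1->q2 q1-0->q1 q1-1->q3 q2-0->q4 q2-1->q5 q3-0->q6 q3-1->q5 q4-0->q4 q4-1->q7 q5-0->q8 q5-1->q0 q6-0->q4 q6-1->q7 q7-0->q9 q7-1->q0 q8-0->q8 q8-1->q10 q9-0->q8 q9-1->q10 q10-0->q11 q10-1->q2 q11-0->q1 q11-1->q3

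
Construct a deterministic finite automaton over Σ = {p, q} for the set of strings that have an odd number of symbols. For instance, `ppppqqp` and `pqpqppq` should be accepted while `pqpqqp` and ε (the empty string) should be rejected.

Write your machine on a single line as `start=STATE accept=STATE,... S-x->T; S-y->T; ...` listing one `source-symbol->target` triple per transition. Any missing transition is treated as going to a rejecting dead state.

start=s0; accept=s1; s0-p->s1; s0-q->s1; s1-p->s0; s1-q->s0

Count input length modulo 2: every symbol advances one step around the cycle s0 → s1 → s0. Accept at s1.
With 2 states:
        p   q  
>  s0   s1  s1 
 * s1   s0  s0 
(> = start, * = accepting)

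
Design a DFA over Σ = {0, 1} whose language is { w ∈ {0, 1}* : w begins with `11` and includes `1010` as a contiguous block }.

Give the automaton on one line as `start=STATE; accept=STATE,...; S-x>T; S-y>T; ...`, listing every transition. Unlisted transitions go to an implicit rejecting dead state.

Build one automaton per condition and run them in lockstep. One (4 states) tracks whether the input so far still matches the prefix `11`; the other (5 states) tracks whether and how much of `1010` has been seen. Each combined state is a pair, one component from each; accept when both components accept. After merging equivalent states the machine shrinks.
8 states suffice.
        0   1  
>  S0   S1  S2 
   S1   S1  S1 
   S2   S1  S3 
   S3   S4  S3 
   S4   S5  S6 
   S5   S5  S3 
   S6   S7  S3 
 * S7   S7  S7 
(> = start, * = accepting)

start=S0; accept=S7; S0-0>S1; S0-1>S2; S1-0>S1; S1-1>S1; S2-0>S1; S2-1>S3; S3-0>S4; S3-1>S3; S4-0>S5; S4-1>S6; S5-0>S5; S5-1>S3; S6-0>S7; S6-1>S3; S7-0>S7; S7-1>S7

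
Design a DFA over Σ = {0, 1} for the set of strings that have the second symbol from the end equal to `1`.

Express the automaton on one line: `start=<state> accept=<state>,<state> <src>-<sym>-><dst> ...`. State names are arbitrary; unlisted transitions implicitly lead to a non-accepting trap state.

start=q0 accept=q5,q6 q0-0->q1 q0-1->q2 q1-0->q3 q1-1->q4 q2-0->q5 q2-1->q6 q3-0->q3 q3-1->q4 q4-0->q5 q4-1->q6 q5-0->q3 q5-1->q4 q6-0->q5 q6-1->q6

Because acceptance depends on a position counted from the end, the machine has to buffer the most recent 2 symbols. Make each state the string of the last up-to-2 symbols read; on input `x` shift the window left and append `x`. Accept when the buffered window has length 2 and begins with `1`.
A 7-state machine:
        0   1  
>  q0   q1  q2 
   q1   q3  q4 
   q2   q5  q6 
   q3   q3  q4 
   q4   q5  q6 
 * q5   q3  q4 
 * q6   q5  q6 
(> = start, * = accepting)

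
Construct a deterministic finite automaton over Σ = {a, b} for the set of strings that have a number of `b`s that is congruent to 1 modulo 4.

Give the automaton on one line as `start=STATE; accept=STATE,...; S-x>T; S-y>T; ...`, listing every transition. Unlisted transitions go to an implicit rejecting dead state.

The only thing that matters is how many `b`s have appeared, reduced mod 4. Use one state per residue: s0 for 0, …, s3 for 3. Reading `b` moves to the next residue; anything else stays put. s1 is accepting.
With 4 states:
        a   b  
>  s0   s0  s1 
 * s1   s1  s2 
   s2   s2  s3 
   s3   s3  s0 
(> = start, * = accepting)

start=s0; accept=s1; s0-a>s0; s0-b>s1; s1-a>s1; s1-b>s2; s2-a>s2; s2-b>s3; s3-a>s3; s3-b>s0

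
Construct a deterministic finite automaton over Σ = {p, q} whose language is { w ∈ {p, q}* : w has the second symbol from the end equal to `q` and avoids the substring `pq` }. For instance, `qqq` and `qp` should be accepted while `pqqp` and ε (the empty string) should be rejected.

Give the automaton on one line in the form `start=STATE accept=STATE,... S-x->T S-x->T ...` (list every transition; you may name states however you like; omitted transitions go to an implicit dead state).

start=A accept=D,E A-p->B A-q->C B-p->B B-q->B C-p->D C-q->E D-p->B D-q->B E-p->D E-q->E

Build one automaton per condition and run them in lockstep. The first has 7 states tracking the last 2 symbols read; the second has 3 states tracking partial matches of the forbidden pattern `pq`. A product state is a pair (one from each), accepting exactly when both do. Minimizing collapses redundant product states.
       p  q 
>  A   B  C 
   B   B  B 
   C   D  E 
 * D   B  B 
 * E   D  E 
(> = start, * = accepting)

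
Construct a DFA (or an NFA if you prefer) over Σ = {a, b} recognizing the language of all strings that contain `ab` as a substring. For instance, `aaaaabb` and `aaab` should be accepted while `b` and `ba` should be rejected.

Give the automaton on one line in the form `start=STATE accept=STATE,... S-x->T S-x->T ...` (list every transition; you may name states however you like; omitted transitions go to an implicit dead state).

States q0..q1 record the length of the longest prefix of `ab` that matches the current input suffix. Reaching q2 means `ab` has been seen, and we stay there forever. Accept from q2.
A 3-state machine:
        a   b  
>  q0   q1  q0 
   q1   q1  q2 
 * q2   q2  q2 
(> = start, * = accepting)

start=q0 accept=q2 q0-a->q1 q0-b->q0 q1-a->q1 q1-b->q2 q2-a->q2 q2-b->q2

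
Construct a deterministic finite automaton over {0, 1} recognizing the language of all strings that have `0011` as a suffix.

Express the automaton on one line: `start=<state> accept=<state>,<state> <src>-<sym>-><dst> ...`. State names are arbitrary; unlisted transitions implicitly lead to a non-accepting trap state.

start=s0 accept=s4 s0-0->s1 s0-1->s0 s1-0->s2 s1-1->s0 s2-0->s2 s2-1->s3 s3-0->s1 s3-1->s4 s4-0->s1 s4-1->s0

Remember how much of `0011` the current input suffix matches. State s0 means no match yet; s1 means the last symbol is `0`; s2 means the last 2 symbols are `00`; s3 means the last 3 symbols are `001`; s4 means the last 4 symbols are `0011`. Only s4 accepts. On a mismatch, fall back to the longest proper suffix that is still a prefix of `0011`.
With 5 states:
        0   1  
>  s0   s1  s0 
   s1   s2  s0 
   s2   s2  s3 
   s3   s1  s4 
 * s4   s1  s0 
(> = start, * = accepting)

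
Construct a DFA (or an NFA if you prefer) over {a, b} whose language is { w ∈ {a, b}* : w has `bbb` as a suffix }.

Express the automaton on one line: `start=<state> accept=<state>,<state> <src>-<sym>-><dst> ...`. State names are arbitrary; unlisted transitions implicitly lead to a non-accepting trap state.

Let each state record the length of the longest suffix of the input read so far that is also a prefix of `bbb`. q1 means the last symbol is `b`; q2 means the last 2 symbols are `bb`; q3 means the last 3 symbols are `bbb`. Accept only at q3, where the string currently ends in `bbb`.
A 4-state machine:
        a   b  
>  q0   q0  q1 
   q1   q0  q2 
   q2   q0  q3 
 * q3   q0  q3 
(> = start, * = accepting)

start=q0 accept=q3 q0-a->q0 q0-b->q1 q1-a->q0 q1-b->q2 q2-a->q0 q2-b->q3 q3-a->q0 q3-b->q3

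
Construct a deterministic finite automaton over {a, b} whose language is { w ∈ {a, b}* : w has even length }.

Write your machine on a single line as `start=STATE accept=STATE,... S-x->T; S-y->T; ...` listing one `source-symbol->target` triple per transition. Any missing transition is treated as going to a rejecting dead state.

start=q0; accept=q0; q0-a->q1; q0-b->q1; q1-a->q0; q1-b->q0

Only the length mod 2 matters, so use a 2-cycle: from any state, every input symbol moves to the next state, wrapping q1 back to q0. Mark q0 accepting.
        a   b  
>* q0   q1  q1 
   q1   q0  q0 
(> = start, * = accepting)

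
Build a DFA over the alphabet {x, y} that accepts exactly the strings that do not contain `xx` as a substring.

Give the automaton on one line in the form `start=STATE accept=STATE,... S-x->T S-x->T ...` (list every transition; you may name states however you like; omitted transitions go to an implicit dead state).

This is the complement of 'contains `xx`'. Use the same substring-matching states — A through C holding how much of `xx` has just been matched — but flip the accepting set: everything except the trap C accepts.
       x  y 
>* A   B  A 
 * B   C  A 
   C   C  C 
(> = start, * = accepting)

start=A accept=A,B A-x->B A-y->A B-x->C B-y->A C-x->C C-y->C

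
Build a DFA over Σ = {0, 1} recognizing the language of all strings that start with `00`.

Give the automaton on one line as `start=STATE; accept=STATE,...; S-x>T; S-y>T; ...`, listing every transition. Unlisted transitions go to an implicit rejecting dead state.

start=q0; accept=q2; q0-0>q1; q0-1>q3; q1-0>q2; q1-1>q3; q2-0>q2; q2-1>q2; q3-0>q3; q3-1>q3

Check the first 2 symbols one by one: q0 through q1 record how many have matched `00` so far; any wrong symbol goes to the dead state q3. After all 2 match we enter the accepting sink q2.
A 4-state machine:
        0   1  
>  q0   q1  q3 
   q1   q2  q3 
 * q2   q2  q2 
   q3   q3  q3 
(> = start, * = accepting)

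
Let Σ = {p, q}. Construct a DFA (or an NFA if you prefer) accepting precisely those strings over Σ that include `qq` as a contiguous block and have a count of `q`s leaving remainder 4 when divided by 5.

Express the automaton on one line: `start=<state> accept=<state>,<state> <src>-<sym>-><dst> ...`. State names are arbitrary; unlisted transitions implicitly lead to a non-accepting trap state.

start=s0 accept=s7 s0-p->s0 s0-q->s1 s1-p->s2 s1-q->s3 s2-p->s2 s2-q->s4 s3-p->s3 s3-q->s5 s4-p->s6 s4-q->s5 s5-p->s5 s5-q->s7 s6-p->s6 s6-q->s8 s7-p->s7 s7-q->s9 s8-p->s10 s8-q->s7 s9-p->s9 s9-q->s11 s10-p->s10 s10-q->s12 s11-p->s11 s11-q->s3 s12-p->s13 s12-q->s9 s13-p->s13 s13-q->s14 s14-p->s0 s14-q->s11

Handle the two conditions separately and then intersect. The first has 3 states tracking whether and how much of `qq` has been seen; the second has 5 states tracking the count of `q`s modulo 5. A product state is a pair (one from each), accepting exactly when both do.
A 15-state machine:
          p    q  
>  s0     s0   s1 
   s1     s2   s3 
   s2     s2   s4 
   s3     s3   s5 
   s4     s6   s5 
   s5     s5   s7 
   s6     s6   s8 
 * s7     s7   s9 
   s8    s10   s7 
   s9     s9  s11 
   s10   s10  s12 
   s11   s11   s3 
   s12   s13   s9 
   s13   s13  s14 
   s14    s0  s11 
(> = start, * = accepting)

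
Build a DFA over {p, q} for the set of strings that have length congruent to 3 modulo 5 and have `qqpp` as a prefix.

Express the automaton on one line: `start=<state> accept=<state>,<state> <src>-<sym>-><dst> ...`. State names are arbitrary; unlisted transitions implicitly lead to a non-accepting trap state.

start=A accept=J A-p->B A-q->C B-p->B B-q->B C-p->B C-q->D D-p->E D-q->B E-p->F E-q->B F-p->G F-q->G G-p->H G-q->H H-p->I H-q->I I-p->J I-q->J J-p->F J-q->F

Build one automaton per condition and run them in lockstep. The first has 5 states tracking the input length modulo 5; the second has 6 states tracking whether the input so far still matches the prefix `qqpp`. A product state is a pair (one from each), accepting exactly when both do. Minimizing collapses redundant product states.
10 states suffice.
       p  q 
>  A   B  C 
   B   B  B 
   C   B  D 
   D   E  B 
   E   F  B 
   F   G  G 
   G   H  H 
   H   I  I 
   I   J  J 
 * J   F  F 
(> = start, * = accepting)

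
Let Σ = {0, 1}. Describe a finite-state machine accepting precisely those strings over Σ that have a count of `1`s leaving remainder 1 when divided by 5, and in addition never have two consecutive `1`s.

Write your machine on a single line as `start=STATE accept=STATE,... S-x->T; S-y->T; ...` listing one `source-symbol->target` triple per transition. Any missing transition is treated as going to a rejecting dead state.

start=S0; accept=S1,S2; S0-0->S0; S0-1->S1; S1-0->S2; S1-1->S3; S2-0->S2; S2-1->S4; S3-0->S3; S3-1->S5; S4-0->S6; S4-1->S5; S5-0->S5; S5-1->S7; S6-0->S6; S6-1->S8; S7-0->S7; S7-1->S9; S8-0->S10; S8-1->S7; S9-0->S9; S9-1->S11; S10-0->S10; S10-1->S12; S11-0->S11; S11-1->S3; S12-0->S13; S12-1->S9; S13-0->S13; S13-1->S14; S14-0->S0; S14-1->S11

Build one automaton per condition and run them in lockstep. One (5 states) tracks the count of `1`s modulo 5; the other (3 states) tracks partial matches of the forbidden pattern `11`. Each combined state is a pair, one component from each; accept when both components accept.
          0    1  
>  S0     S0   S1 
 * S1     S2   S3 
 * S2     S2   S4 
   S3     S3   S5 
   S4     S6   S5 
   S5     S5   S7 
   S6     S6   S8 
   S7     S7   S9 
   S8    S10   S7 
   S9     S9  S11 
   S10   S10  S12 
   S11   S11   S3 
   S12   S13   S9 
   S13   S13  S14 
   S14    S0  S11 
(> = start, * = accepting)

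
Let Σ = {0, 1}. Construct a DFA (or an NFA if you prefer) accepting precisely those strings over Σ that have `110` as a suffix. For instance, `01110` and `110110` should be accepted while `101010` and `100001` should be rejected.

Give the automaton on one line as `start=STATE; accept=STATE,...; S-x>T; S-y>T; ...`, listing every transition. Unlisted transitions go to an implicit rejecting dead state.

start=q0; accept=q3; q0-0>q0; q0-1>q1; q1-0>q0; q1-1>q2; q2-0>q3; q2-1>q2; q3-0>q0; q3-1>q1

Let each state record the length of the longest suffix of the input read so far that is also a prefix of `110`. q1 means the last symbol is `1`; q2 means the last 2 symbols are `11`; q3 means the last 3 symbols are `110`. Accept only at q3, where the string currently ends in `110`.
With 4 states:
        0   1  
>  q0   q0  q1 
   q1   q0  q2 
   q2   q3  q2 
 * q3   q0  q1 
(> = start, * = accepting)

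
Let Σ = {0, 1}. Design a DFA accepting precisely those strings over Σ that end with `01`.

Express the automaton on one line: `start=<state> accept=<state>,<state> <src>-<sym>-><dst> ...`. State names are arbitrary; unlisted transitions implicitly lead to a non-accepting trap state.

start=S0 accept=S2 S0-0->S1 S0-1->S0 S1-0->S1 S1-1->S2 S2-0->S1 S2-1->S0

Let each state record the length of the longest suffix of the input read so far that is also a prefix of `01`. S1 means the last symbol is `0`; S2 means the last 2 symbols are `01`. Accept only at S2, where the string currently ends in `01`.
A 3-state machine:
        0   1  
>  S0   S1  S0 
   S1   S1  S2 
 * S2   S1  S0 
(> = start, * = accepting)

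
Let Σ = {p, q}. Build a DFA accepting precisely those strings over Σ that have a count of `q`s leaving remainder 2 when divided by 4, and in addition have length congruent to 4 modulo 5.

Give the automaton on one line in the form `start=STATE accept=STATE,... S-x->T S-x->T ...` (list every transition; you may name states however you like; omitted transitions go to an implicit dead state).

Build one automaton per condition and run them in lockstep. One (4 states) tracks the count of `q`s modulo 4; the other (5 states) tracks the input length modulo 5. Each combined state is a pair, one component from each; accept when both components accept.
With 20 states:
          p    q  
>  S0     S1   S2 
   S1     S3   S4 
   S2     S4   S5 
   S3     S6   S7 
   S4     S7   S8 
   S5     S8   S9 
   S6    S10  S11 
   S7    S11  S12 
   S8    S12  S13 
   S9    S13  S10 
   S10    S0  S14 
   S11   S14  S15 
 * S12   S15  S16 
   S13   S16   S0 
   S14    S2  S17 
   S15   S17  S18 
   S16   S18   S1 
   S17    S5  S19 
   S18   S19   S3 
   S19    S9   S6 
(> = start, * = accepting)

start=S0 accept=S12 S0-p->S1 S0-q->S2 S1-p->S3 S1-q->S4 S2-p->S4 S2-q->S5 S3-p->S6 S3-q->S7 S4-p->S7 S4-q->S8 S5-p->S8 S5-q->S9 S6-p->S10 S6-q->S11 S7-p->S11 S7-q->S12 S8-p->S12 S8-q->S13 S9-p->S13 S9-q->S10 S10-p->S0 S10-q->S14 S11-p->S14 S11-q->S15 S12-p->S15 S12-q->S16 S13-p->S16 S13-q->S0 S14-p->S2 S14-q->S17 S15-p->S17 S15-q->S18 S16-p->S18 S16-q->S1 S17-p->S5 S17-q->S19 S18-p->S19 S18-q->S3 S19-p->S9 S19-q->S6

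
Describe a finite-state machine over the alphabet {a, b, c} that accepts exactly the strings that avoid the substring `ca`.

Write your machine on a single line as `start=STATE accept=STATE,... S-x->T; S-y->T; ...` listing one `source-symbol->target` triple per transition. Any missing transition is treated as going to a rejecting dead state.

Track partial matches of the forbidden pattern `ca`. State s2 is a dead state reached once `ca` has occurred; every other state accepts. s0 means no part of `ca` is currently matched.
        a   b   c  
>* s0   s0  s0  s1 
 * s1   s2  s0  s1 
   s2   s2  s2  s2 
(> = start, * = accepting)

start=s0; accept=s0,s1; s0-a->s0; s0-b->s0; s0-c->s1; s1-a->s2; s1-b->s0; s1-c->s1; s2-a->s2; s2-b->s2; s2-c->s2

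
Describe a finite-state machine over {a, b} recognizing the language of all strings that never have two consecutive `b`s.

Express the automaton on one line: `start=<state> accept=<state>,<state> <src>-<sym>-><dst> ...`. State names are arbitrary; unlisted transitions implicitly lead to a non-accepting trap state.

start=S0 accept=S0,S1 S0-a->S0 S0-b->S1 S1-a->S0 S1-b->S2 S2-a->S2 S2-b->S2

Track partial matches of the forbidden pattern `bb`. State S2 is a dead state reached once `bb` has occurred; every other state accepts. S0 means no part of `bb` is currently matched.
        a   b  
>* S0   S0  S1 
 * S1   S0  S2 
   S2   S2  S2 
(> = start, * = accepting)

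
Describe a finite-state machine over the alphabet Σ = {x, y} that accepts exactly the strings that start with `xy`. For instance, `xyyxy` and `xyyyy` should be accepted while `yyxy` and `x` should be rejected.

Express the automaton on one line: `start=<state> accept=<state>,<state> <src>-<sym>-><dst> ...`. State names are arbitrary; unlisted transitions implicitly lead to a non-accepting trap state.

start=A accept=C A-x->B A-y->D B-x->D B-y->C C-x->C C-y->C D-x->D D-y->D

Walk along `xy` while the input agrees: from A take `x` to B, and so on. Any deviation drops to the rejecting sink D. Once C is reached the prefix is confirmed and every continuation is accepted.
4 states suffice.
       x  y 
>  A   B  D 
   B   D  C 
 * C   C  C 
   D   D  D 
(> = start, * = accepting)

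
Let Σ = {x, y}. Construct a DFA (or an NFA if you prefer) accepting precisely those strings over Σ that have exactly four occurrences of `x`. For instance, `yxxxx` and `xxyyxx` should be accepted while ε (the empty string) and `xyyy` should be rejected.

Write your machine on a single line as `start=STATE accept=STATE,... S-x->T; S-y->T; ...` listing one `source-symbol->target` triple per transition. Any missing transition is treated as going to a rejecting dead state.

start=A; accept=E; A-x->B; A-y->A; B-x->C; B-y->B; C-x->D; C-y->C; D-x->E; D-y->D; E-x->F; E-y->E; F-x->F; F-y->F

Count `x`s, saturating at 5: states A through E mean 0 through 4 `x`s seen; F means more than 4. Each `x` increments (capped at F); other symbols loop. Accept from {E}.
A 6-state machine:
       x  y 
>  A   B  A 
   B   C  B 
   C   D  C 
   D   E  D 
 * E   F  E 
   F   F  F 
(> = start, * = accepting)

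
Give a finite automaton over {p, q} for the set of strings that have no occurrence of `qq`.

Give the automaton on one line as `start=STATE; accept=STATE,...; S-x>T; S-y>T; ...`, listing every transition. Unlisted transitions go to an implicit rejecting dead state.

This is the complement of 'contains `qq`'. Use the same substring-matching states — S0 through S2 holding how much of `qq` has just been matched — but flip the accepting set: everything except the trap S2 accepts.
A 3-state machine:
        p   q  
>* S0   S0  S1 
 * S1   S0  S2 
   S2   S2  S2 
(> = start, * = accepting)

start=S0; accept=S0,S1; S0-p>S0; S0-q>S1; S1-p>S0; S1-q>S2; S2-p>S2; S2-q>S2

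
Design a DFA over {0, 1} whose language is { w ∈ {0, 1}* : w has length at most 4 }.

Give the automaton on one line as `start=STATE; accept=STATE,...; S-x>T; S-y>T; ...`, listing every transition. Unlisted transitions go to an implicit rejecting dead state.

start=q0; accept=q0,q1,q2,q3,q4; q0-0>q1; q0-1>q1; q1-0>q2; q1-1>q2; q2-0>q3; q2-1>q3; q3-0>q4; q3-1>q4; q4-0>q5; q4-1>q5; q5-0>q5; q5-1>q5

Count input length up to 5: every symbol moves from q0 toward q5, which means 'more than 4' and absorbs. Accept from {q0, q1, q2, q3, q4}.
A 6-state machine:
        0   1  
>* q0   q1  q1 
 * q1   q2  q2 
 * q2   q3  q3 
 * q3   q4  q4 
 * q4   q5  q5 
   q5   q5  q5 
(> = start, * = accepting)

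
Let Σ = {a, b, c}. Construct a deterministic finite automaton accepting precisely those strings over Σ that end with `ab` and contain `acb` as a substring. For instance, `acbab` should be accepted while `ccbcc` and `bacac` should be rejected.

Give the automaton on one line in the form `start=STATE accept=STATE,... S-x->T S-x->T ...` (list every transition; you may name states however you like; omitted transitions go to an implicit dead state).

start=s0 accept=s5 s0-a->s1 s0-b->s0 s0-c->s0 s1-a->s1 s1-b->s0 s1-c->s2 s2-a->s1 s2-b->s3 s2-c->s0 s3-a->s4 s3-b->s3 s3-c->s3 s4-a->s4 s4-b->s5 s4-c->s3 s5-a->s4 s5-b->s3 s5-c->s3

Run two small machines in parallel and take their product. One (3 states) tracks how much of the suffix `ab` has currently been matched; the other (4 states) tracks whether and how much of `acb` has been seen. Each combined state is a pair, one component from each; accept when both components accept. After merging equivalent states the machine shrinks.
With 6 states:
        a   b   c  
>  s0   s1  s0  s0 
   s1   s1  s0  s2 
   s2   s1  s3  s0 
   s3   s4  s3  s3 
   s4   s4  s5  s3 
 * s5   s4  s3  s3 
(> = start, * = accepting)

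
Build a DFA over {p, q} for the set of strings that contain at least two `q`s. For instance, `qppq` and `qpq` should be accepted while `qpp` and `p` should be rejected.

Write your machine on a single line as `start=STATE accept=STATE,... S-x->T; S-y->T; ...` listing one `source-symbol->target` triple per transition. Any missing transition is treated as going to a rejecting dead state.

start=s0; accept=s2,s3; s0-p->s0; s0-q->s1; s1-p->s1; s1-q->s2; s2-p->s2; s2-q->s3; s3-p->s3; s3-q->s3

Only the number of `q`s matters, and only up to 3. Make a chain s0 → s1 → s2 → s3 advanced by each `q` (with s3 absorbing); every other symbol self-loops. The accepting set is {s2, s3}.
A 4-state machine:
        p   q  
>  s0   s0  s1 
   s1   s1  s2 
 * s2   s2  s3 
 * s3   s3  s3 
(> = start, * = accepting)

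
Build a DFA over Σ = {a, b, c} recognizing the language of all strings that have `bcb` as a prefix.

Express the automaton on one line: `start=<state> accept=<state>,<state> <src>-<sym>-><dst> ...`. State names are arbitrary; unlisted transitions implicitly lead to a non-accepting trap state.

Walk along `bcb` while the input agrees: from S0 take `b` to S1, and so on. Any deviation drops to the rejecting sink S4. Once S3 is reached the prefix is confirmed and every continuation is accepted.
A 5-state machine:
        a   b   c  
>  S0   S4  S1  S4 
   S1   S4  S4  S2 
   S2   S4  S3  S4 
 * S3   S3  S3  S3 
   S4   S4  S4  S4 
(> = start, * = accepting)

start=S0 accept=S3 S0-a->S4 S0-b->S1 S0-c->S4 S1-a->S4 S1-b->S4 S1-c->S2 S2-a->S4 S2-b->S3 S2-c->S4 S3-a->S3 S3-b->S3 S3-c->S3 S4-a->S4 S4-b->S4 S4-c->S4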